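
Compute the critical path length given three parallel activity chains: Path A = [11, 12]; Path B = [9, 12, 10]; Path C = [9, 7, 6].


Path A: 11 + 12 = 23
Path B: 9 + 12 + 10 = 31
Path C: 9 + 7 + 6 = 22
Critical path = longest = max(23, 31, 22)
= 31 (Path B)


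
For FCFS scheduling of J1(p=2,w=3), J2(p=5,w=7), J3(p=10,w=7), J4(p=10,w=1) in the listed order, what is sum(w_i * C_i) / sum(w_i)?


Completion times:
  J1: C=2, w×C=3×2=6
  J2: C=7, w×C=7×7=49
  J3: C=17, w×C=7×17=119
  J4: C=27, w×C=1×27=27
Sum w×C = 201
Sum w = 18
Weighted avg = 201/18
= 11.17


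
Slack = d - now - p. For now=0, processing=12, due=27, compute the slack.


Slack = due - current_time - processing
= 27 - 0 - 12
= 15


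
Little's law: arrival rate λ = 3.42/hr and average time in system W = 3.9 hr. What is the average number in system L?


Little's law: L = λ × W
= 3.42 × 3.9
= 13.34


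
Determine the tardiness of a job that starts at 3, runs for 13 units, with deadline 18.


Completion = start + processing = 3 + 13 = 16
Tardiness = max(0, C - d) = max(0, 16 - 18)
= max(0, -2)
= 0


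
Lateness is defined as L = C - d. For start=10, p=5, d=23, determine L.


Completion = 10 + 5 = 15
Lateness = C - d = 15 - 23
= -8


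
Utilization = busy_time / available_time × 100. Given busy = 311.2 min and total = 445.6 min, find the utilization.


Utilization = busy / total × 100
= 311.2 / 445.6 × 100
= 69.8%


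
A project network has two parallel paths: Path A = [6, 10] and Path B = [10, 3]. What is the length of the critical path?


Path A: 6 + 10 = 16
Path B: 10 + 3 = 13
Critical path = longest = max(16, 13)
= 16 (Path A)


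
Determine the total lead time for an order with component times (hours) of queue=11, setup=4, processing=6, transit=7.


Lead time = queue + setup + processing + transit
= 11 + 4 + 6 + 7
= 28 hours


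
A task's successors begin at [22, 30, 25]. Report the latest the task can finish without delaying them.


LF = min of all successor start times
Successors start at: [22, 30, 25]
LF = min(22, 30, 25)
= 22


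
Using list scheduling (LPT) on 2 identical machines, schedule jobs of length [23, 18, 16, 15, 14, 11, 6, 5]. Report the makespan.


Jobs (LPT sorted): [23, 18, 16, 15, 14, 11, 6, 5]
Machines: 2
  J=23 → Machine 1 (load: 0+23=23)
  J=18 → Machine 2 (load: 0+18=18)
  J=16 → Machine 2 (load: 18+16=34)
  J=15 → Machine 1 (load: 23+15=38)
  J=14 → Machine 2 (load: 34+14=48)
  J=11 → Machine 1 (load: 38+11=49)
  J=6 → Machine 2 (load: 48+6=54)
  J=5 → Machine 1 (load: 49+5=54)
Machine loads: [54, 54]
Makespan = max = 54 time units


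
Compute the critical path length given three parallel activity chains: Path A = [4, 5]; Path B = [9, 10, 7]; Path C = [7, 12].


Path A: 4 + 5 = 9
Path B: 9 + 10 + 7 = 26
Path C: 7 + 12 = 19
Critical path = longest = max(9, 26, 19)
= 26 (Path B)


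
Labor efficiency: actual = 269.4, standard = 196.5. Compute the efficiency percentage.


Efficiency = (actual / standard) × 100
= (269.4 / 196.5) × 100
= 137.1%


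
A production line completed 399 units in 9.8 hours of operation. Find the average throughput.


Throughput = units / time
= 399 / 9.8
= 40.7 units/hour


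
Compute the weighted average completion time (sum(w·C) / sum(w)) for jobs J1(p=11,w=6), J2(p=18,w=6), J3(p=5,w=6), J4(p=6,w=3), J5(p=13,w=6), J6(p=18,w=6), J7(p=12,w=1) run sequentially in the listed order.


Completion times:
  J1: C=11, w×C=6×11=66
  J2: C=29, w×C=6×29=174
  J3: C=34, w×C=6×34=204
  J4: C=40, w×C=3×40=120
  J5: C=53, w×C=6×53=318
  J6: C=71, w×C=6×71=426
  J7: C=83, w×C=1×83=83
Sum w×C = 1391
Sum w = 34
Weighted avg = 1391/34
= 40.91


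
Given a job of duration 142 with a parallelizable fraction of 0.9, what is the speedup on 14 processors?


Amdahl's law: T_p = T × ((1-p) + p/N)
= 142 × ((1-0.9) + 0.9/14)
= 142 × (0.10 + 0.0643)
= 142 × 0.1643
= 23.33
Speedup = 142/23.33
= 6.09×


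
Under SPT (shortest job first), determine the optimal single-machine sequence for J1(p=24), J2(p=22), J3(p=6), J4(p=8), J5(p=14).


SPT: sort by shortest processing time
  J3: p=6
  J4: p=8
  J5: p=14
  J2: p=22
  J1: p=24
Order: J3 → J4 → J5 → J2 → J1


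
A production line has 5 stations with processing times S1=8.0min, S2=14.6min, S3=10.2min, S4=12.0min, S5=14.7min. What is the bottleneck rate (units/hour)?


Bottleneck = longest station time
Station times: [8.0, 14.6, 10.2, 12.0, 14.7]
Max = 14.7 min
Rate = 60 / 14.7
= 4.08 units/hour (bottleneck: 14.7min)


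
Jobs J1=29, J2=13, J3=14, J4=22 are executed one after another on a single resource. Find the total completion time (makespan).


Sequential makespan: sum all processing times
= 29 + 13 + 14 + 22
= 78 time units


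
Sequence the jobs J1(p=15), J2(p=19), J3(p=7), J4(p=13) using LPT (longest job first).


LPT: sort by longest processing time first
  J2: p=19
  J1: p=15
  J4: p=13
  J3: p=7
Order: J2 → J1 → J4 → J3


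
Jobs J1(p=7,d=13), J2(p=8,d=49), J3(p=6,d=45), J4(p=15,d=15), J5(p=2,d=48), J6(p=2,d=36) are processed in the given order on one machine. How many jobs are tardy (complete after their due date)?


Completion vs due date:
  J1: C=7, d=13 → on time
  J2: C=15, d=49 → on time
  J3: C=21, d=45 → on time
  J4: C=36, d=15 → TARDY
  J5: C=38, d=48 → on time
  J6: C=40, d=36 → TARDY
Tardy jobs: J4, J6
Count = 2


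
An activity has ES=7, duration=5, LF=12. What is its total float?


EF = ES + duration = 7 + 5 = 12
LS = LF - duration = 12 - 5 = 7
Total Float = LF - EF = 12 - 12
(or LS - ES = 7 - 7)
= 0


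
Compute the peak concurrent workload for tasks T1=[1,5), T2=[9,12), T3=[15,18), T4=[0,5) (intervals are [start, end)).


Check each time point for overlaps:
  t=1: 2 tasks active (T1, T4)
Max concurrent = 2


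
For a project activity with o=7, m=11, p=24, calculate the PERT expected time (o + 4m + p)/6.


te = (o + 4m + p) / 6
= (7 + 4×11 + 24) / 6
= (7 + 44 + 24) / 6
= 75 / 6
= 12.50


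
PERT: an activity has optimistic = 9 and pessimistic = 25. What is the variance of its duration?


σ² = ((p - o) / 6)² = (p - o)² / 36
= (25 - 9)² / 36
= 16² / 36
= 256 / 36
= 7.1111


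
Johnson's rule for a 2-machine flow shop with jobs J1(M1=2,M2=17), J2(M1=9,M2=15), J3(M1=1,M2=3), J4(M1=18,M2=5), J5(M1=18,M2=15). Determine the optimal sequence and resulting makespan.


Johnson's rule:
Group 1 (M1≤M2, sort by M1): ['J3', 'J1', 'J2']
Group 2 (M1>M2, sort desc M2): ['J5', 'J4']
Sequence: J3 → J1 → J2 → J5 → J4
Makespan calculation:
  J3: M1 done=1, M2 done=4
  J1: M1 done=3, M2 done=21
  J2: M1 done=12, M2 done=36
  J5: M1 done=30, M2 done=51
  J4: M1 done=48, M2 done=56
= Sequence: J3 → J1 → J2 → J5 → J4, Makespan: 56


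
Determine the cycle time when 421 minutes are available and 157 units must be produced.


Cycle time = available time / demand
= 421 / 157
= 2.68 min/unit


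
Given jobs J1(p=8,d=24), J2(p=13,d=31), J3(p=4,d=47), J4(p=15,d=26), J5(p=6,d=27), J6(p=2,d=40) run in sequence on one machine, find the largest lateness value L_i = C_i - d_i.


Lateness per job (L = C - d):
  J1: C=8, d=24, L=-16
  J2: C=21, d=31, L=-10
  J3: C=25, d=47, L=-22
  J4: C=40, d=26, L=14
  J5: C=46, d=27, L=19
  J6: C=48, d=40, L=8
Lmax = max(-16, -10, -22, 14, 19, 8)
= 19


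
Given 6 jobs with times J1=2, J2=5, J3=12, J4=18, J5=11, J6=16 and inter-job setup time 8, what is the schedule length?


Makespan = Σ processing + (n-1) × setup
= (2 + 5 + 12 + 18 + 11 + 16) + (6-1)×8
= 64 + 40
= 104 time units


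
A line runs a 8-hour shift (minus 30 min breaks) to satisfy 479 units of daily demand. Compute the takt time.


Available = 8×60 - 30 = 450 min
Takt time = 450 / 479
= 0.94 min/unit


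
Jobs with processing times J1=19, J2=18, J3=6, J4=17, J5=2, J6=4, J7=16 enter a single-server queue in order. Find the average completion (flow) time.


Completion times:
  J1: completes at 19
  J2: completes at 37
  J3: completes at 43
  J4: completes at 60
  J5: completes at 62
  J6: completes at 66
  J7: completes at 82
Sum = 369
Average = 369/7
= 52.71


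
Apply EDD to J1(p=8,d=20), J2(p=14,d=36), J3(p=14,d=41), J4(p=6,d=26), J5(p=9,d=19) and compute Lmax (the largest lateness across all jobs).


EDD order: J5 → J1 → J4 → J2 → J3
Completion and lateness:
  J5: C=9, d=19, L=9-19=-10
  J1: C=17, d=20, L=17-20=-3
  J4: C=23, d=26, L=23-26=-3
  J2: C=37, d=36, L=37-36=1
  J3: C=51, d=41, L=51-41=10
Lmax = max(-10, -3, -3, 1, 10)
= 10


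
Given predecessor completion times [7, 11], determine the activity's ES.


ES = max of all predecessor completion times
Predecessors: [7, 11]
ES = max(7, 11)
= 11


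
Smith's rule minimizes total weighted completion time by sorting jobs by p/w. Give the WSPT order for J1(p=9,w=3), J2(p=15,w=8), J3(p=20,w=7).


WSPT (Smith's rule): sort by p/w ascending
  J2: p/w = 15/8 = 1.875
  J3: p/w = 20/7 = 2.857
  J1: p/w = 9/3 = 3.000
Order: J2 → J3 → J1


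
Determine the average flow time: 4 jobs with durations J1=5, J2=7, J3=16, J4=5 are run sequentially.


Completion times:
  J1: completes at 5
  J2: completes at 12
  J3: completes at 28
  J4: completes at 33
Sum = 78
Average = 78/4
= 19.50


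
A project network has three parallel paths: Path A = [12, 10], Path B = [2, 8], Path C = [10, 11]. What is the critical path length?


Path A: 12 + 10 = 22
Path B: 2 + 8 = 10
Path C: 10 + 11 = 21
Critical path = longest = max(22, 10, 21)
= 22 (Path A)


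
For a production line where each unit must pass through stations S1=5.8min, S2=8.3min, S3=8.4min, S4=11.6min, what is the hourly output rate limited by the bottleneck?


Bottleneck = longest station time
Station times: [5.8, 8.3, 8.4, 11.6]
Max = 11.6 min
Rate = 60 / 11.6
= 5.17 units/hour (bottleneck: 11.6min)


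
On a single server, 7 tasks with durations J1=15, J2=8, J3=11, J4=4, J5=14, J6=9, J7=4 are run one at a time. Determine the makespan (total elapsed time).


Sequential makespan: sum all processing times
= 15 + 8 + 11 + 4 + 14 + 9 + 4
= 65 time units


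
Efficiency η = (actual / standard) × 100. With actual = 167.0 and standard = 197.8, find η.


Efficiency = (actual / standard) × 100
= (167.0 / 197.8) × 100
= 84.4%


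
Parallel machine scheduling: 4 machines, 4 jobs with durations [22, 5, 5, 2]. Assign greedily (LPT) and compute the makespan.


Jobs (LPT sorted): [22, 5, 5, 2]
Machines: 4
  J=22 → Machine 1 (load: 0+22=22)
  J=5 → Machine 2 (load: 0+5=5)
  J=5 → Machine 3 (load: 0+5=5)
  J=2 → Machine 4 (load: 0+2=2)
Machine loads: [22, 5, 5, 2]
Makespan = max = 22 time units


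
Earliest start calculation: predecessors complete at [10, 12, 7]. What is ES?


ES = max of all predecessor completion times
Predecessors: [10, 12, 7]
ES = max(10, 12, 7)
= 12


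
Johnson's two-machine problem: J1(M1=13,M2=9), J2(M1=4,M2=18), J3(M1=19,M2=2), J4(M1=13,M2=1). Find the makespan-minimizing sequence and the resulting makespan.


Johnson's rule:
Group 1 (M1≤M2, sort by M1): ['J2']
Group 2 (M1>M2, sort desc M2): ['J1', 'J3', 'J4']
Sequence: J2 → J1 → J3 → J4
Makespan calculation:
  J2: M1 done=4, M2 done=22
  J1: M1 done=17, M2 done=31
  J3: M1 done=36, M2 done=38
  J4: M1 done=49, M2 done=50
= Sequence: J2 → J1 → J3 → J4, Makespan: 50


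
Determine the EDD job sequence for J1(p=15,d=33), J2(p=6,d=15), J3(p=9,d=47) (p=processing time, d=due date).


EDD: sort by earliest due date
  J2: d=15, p=6
  J1: d=33, p=15
  J3: d=47, p=9
Order: J2 → J1 → J3


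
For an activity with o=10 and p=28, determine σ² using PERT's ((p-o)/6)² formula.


σ² = ((p - o) / 6)² = (p - o)² / 36
= (28 - 10)² / 36
= 18² / 36
= 324 / 36
= 9.0000


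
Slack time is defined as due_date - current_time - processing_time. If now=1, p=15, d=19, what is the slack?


Slack = due - current_time - processing
= 19 - 1 - 15
= 3


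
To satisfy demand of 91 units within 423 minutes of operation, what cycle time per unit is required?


Cycle time = available time / demand
= 423 / 91
= 4.65 min/unit


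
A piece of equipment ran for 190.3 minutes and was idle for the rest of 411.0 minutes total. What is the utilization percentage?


Utilization = busy / total × 100
= 190.3 / 411.0 × 100
= 46.3%


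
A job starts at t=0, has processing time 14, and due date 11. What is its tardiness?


Completion = start + processing = 0 + 14 = 14
Tardiness = max(0, C - d) = max(0, 14 - 11)
= max(0, 3)
= 3


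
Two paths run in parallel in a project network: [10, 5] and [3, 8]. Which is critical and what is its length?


Path A: 10 + 5 = 15
Path B: 3 + 8 = 11
Critical path = longest = max(15, 11)
= 15 (Path A)


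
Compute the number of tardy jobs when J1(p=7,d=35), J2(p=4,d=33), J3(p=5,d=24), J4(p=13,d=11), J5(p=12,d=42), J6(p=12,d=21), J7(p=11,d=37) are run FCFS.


Completion vs due date:
  J1: C=7, d=35 → on time
  J2: C=11, d=33 → on time
  J3: C=16, d=24 → on time
  J4: C=29, d=11 → TARDY
  J5: C=41, d=42 → on time
  J6: C=53, d=21 → TARDY
  J7: C=64, d=37 → TARDY
Tardy jobs: J4, J6, J7
Count = 3


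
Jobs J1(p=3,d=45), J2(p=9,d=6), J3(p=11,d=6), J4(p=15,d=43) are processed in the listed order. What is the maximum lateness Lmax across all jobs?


Lateness per job (L = C - d):
  J1: C=3, d=45, L=-42
  J2: C=12, d=6, L=6
  J3: C=23, d=6, L=17
  J4: C=38, d=43, L=-5
Lmax = max(-42, 6, 17, -5)
= 17


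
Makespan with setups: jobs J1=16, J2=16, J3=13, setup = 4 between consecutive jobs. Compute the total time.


Makespan = Σ processing + (n-1) × setup
= (16 + 16 + 13) + (3-1)×4
= 45 + 8
= 53 time units


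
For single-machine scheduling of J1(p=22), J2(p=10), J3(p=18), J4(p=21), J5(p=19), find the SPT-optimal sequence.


SPT: sort by shortest processing time
  J2: p=10
  J3: p=18
  J5: p=19
  J4: p=21
  J1: p=22
Order: J2 → J3 → J5 → J4 → J1


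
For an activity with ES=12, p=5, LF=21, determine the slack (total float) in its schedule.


EF = ES + duration = 12 + 5 = 17
LS = LF - duration = 21 - 5 = 16
Total Float = LF - EF = 21 - 17
(or LS - ES = 16 - 12)
= 4


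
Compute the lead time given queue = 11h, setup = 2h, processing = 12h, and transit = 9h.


Lead time = queue + setup + processing + transit
= 11 + 2 + 12 + 9
= 34 hours


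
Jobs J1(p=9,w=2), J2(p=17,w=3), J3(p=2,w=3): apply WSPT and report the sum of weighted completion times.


WSPT order (by p/w): J3 → J1 → J2
  J3: C=2, w·C=3×2=6
  J1: C=11, w·C=2×11=22
  J2: C=28, w·C=3×28=84
Σ w·C = 112
= 112


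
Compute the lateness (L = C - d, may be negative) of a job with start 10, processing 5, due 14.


Completion = 10 + 5 = 15
Lateness = C - d = 15 - 14
= 1


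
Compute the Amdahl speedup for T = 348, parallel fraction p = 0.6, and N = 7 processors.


Amdahl's law: T_p = T × ((1-p) + p/N)
= 348 × ((1-0.6) + 0.6/7)
= 348 × (0.40 + 0.0857)
= 348 × 0.4857
= 169.03
Speedup = 348/169.03
= 2.06×


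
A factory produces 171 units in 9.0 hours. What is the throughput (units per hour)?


Throughput = units / time
= 171 / 9.0
= 19.0 units/hour


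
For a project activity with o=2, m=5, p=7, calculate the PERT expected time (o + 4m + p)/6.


te = (o + 4m + p) / 6
= (2 + 4×5 + 7) / 6
= (2 + 20 + 7) / 6
= 29 / 6
= 4.83


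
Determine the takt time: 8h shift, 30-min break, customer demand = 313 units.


Available = 8×60 - 30 = 450 min
Takt time = 450 / 313
= 1.44 min/unit


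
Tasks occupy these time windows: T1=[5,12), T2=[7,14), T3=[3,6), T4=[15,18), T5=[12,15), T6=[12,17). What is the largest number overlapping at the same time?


Check each time point for overlaps:
  t=12: 3 tasks active (T2, T5, T6)
Max concurrent = 3


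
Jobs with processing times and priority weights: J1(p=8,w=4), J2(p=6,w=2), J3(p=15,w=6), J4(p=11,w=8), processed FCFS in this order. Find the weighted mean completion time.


Completion times:
  J1: C=8, w×C=4×8=32
  J2: C=14, w×C=2×14=28
  J3: C=29, w×C=6×29=174
  J4: C=40, w×C=8×40=320
Sum w×C = 554
Sum w = 20
Weighted avg = 554/20
= 27.70


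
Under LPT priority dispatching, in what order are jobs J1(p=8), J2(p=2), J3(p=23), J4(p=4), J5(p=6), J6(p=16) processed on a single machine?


LPT: sort by longest processing time first
  J3: p=23
  J6: p=16
  J1: p=8
  J5: p=6
  J4: p=4
  J2: p=2
Order: J3 → J6 → J1 → J5 → J4 → J2


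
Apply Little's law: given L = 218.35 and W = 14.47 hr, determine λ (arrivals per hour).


Little's law: L = λW → λ = L / W
= 218.35 / 14.47
= 15.09 per hour


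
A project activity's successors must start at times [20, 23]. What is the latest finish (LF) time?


LF = min of all successor start times
Successors start at: [20, 23]
LF = min(20, 23)
= 20


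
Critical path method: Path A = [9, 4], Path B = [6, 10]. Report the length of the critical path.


Path A: 9 + 4 = 13
Path B: 6 + 10 = 16
Critical path = longest = max(13, 16)
= 16 (Path B)


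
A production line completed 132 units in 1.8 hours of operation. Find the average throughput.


Throughput = units / time
= 132 / 1.8
= 73.3 units/hour


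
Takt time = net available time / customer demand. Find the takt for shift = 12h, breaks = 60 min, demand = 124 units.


Available = 12×60 - 60 = 660 min
Takt time = 660 / 124
= 5.32 min/unit


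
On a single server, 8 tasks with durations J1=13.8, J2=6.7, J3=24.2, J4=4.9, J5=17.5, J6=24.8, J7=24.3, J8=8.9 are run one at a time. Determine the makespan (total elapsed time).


Sequential makespan: sum all processing times
= 13.8 + 6.7 + 24.2 + 4.9 + 17.5 + 24.8 + 24.3 + 8.9
= 125.1 time units


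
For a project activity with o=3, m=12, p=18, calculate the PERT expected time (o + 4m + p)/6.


te = (o + 4m + p) / 6
= (3 + 4×12 + 18) / 6
= (3 + 48 + 18) / 6
= 69 / 6
= 11.50


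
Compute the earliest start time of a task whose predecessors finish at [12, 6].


ES = max of all predecessor completion times
Predecessors: [12, 6]
ES = max(12, 6)
= 12


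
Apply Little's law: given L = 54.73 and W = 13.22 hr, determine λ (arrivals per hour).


Little's law: L = λW → λ = L / W
= 54.73 / 13.22
= 4.14 per hour


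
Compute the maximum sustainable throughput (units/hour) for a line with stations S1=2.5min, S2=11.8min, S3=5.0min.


Bottleneck = longest station time
Station times: [2.5, 11.8, 5.0]
Max = 11.8 min
Rate = 60 / 11.8
= 5.08 units/hour (bottleneck: 11.8min)


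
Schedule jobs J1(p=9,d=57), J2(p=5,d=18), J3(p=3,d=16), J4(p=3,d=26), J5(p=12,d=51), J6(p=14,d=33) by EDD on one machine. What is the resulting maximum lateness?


EDD order: J3 → J2 → J4 → J6 → J5 → J1
Completion and lateness:
  J3: C=3, d=16, L=3-16=-13
  J2: C=8, d=18, L=8-18=-10
  J4: C=11, d=26, L=11-26=-15
  J6: C=25, d=33, L=25-33=-8
  J5: C=37, d=51, L=37-51=-14
  J1: C=46, d=57, L=46-57=-11
Lmax = max(-13, -10, -15, -8, -14, -11)
= -8


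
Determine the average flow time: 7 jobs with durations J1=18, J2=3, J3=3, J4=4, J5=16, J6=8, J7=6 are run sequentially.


Completion times:
  J1: completes at 18
  J2: completes at 21
  J3: completes at 24
  J4: completes at 28
  J5: completes at 44
  J6: completes at 52
  J7: completes at 58
Sum = 245
Average = 245/7
= 35.00


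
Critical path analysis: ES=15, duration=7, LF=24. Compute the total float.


EF = ES + duration = 15 + 7 = 22
LS = LF - duration = 24 - 7 = 17
Total Float = LF - EF = 24 - 22
(or LS - ES = 17 - 15)
= 2


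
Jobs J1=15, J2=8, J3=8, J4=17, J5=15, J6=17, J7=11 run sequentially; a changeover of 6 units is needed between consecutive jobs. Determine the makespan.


Makespan = Σ processing + (n-1) × setup
= (15 + 8 + 8 + 17 + 15 + 17 + 11) + (7-1)×6
= 91 + 36
= 127 time units


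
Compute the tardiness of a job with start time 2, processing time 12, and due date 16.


Completion = start + processing = 2 + 12 = 14
Tardiness = max(0, C - d) = max(0, 14 - 16)
= max(0, -2)
= 0


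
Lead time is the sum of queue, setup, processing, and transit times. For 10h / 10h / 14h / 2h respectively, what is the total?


Lead time = queue + setup + processing + transit
= 10 + 10 + 14 + 2
= 36 hours


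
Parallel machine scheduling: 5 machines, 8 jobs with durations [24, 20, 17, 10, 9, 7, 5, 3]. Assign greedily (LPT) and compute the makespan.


Jobs (LPT sorted): [24, 20, 17, 10, 9, 7, 5, 3]
Machines: 5
  J=24 → Machine 1 (load: 0+24=24)
  J=20 → Machine 2 (load: 0+20=20)
  J=17 → Machine 3 (load: 0+17=17)
  J=10 → Machine 4 (load: 0+10=10)
  J=9 → Machine 5 (load: 0+9=9)
  J=7 → Machine 5 (load: 9+7=16)
  J=5 → Machine 4 (load: 10+5=15)
  J=3 → Machine 4 (load: 15+3=18)
Machine loads: [24, 20, 17, 18, 16]
Makespan = max = 24 time units


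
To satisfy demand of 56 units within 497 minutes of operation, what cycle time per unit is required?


Cycle time = available time / demand
= 497 / 56
= 8.88 min/unit


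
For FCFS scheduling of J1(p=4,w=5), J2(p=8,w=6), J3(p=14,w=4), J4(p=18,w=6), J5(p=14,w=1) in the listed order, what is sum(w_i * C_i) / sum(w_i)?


Completion times:
  J1: C=4, w×C=5×4=20
  J2: C=12, w×C=6×12=72
  J3: C=26, w×C=4×26=104
  J4: C=44, w×C=6×44=264
  J5: C=58, w×C=1×58=58
Sum w×C = 518
Sum w = 22
Weighted avg = 518/22
= 23.55


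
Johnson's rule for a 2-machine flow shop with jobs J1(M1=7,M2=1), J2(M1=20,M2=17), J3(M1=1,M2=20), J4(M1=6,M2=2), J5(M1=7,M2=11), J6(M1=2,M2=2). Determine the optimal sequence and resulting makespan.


Johnson's rule:
Group 1 (M1≤M2, sort by M1): ['J3', 'J6', 'J5']
Group 2 (M1>M2, sort desc M2): ['J2', 'J4', 'J1']
Sequence: J3 → J6 → J5 → J2 → J4 → J1
Makespan calculation:
  J3: M1 done=1, M2 done=21
  J6: M1 done=3, M2 done=23
  J5: M1 done=10, M2 done=34
  J2: M1 done=30, M2 done=51
  J4: M1 done=36, M2 done=53
  J1: M1 done=43, M2 done=54
= Sequence: J3 → J6 → J5 → J2 → J4 → J1, Makespan: 54


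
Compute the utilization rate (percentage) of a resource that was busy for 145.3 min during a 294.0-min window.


Utilization = busy / total × 100
= 145.3 / 294.0 × 100
= 49.4%


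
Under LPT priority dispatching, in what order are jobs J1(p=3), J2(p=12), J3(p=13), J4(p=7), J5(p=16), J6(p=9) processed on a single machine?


LPT: sort by longest processing time first
  J5: p=16
  J3: p=13
  J2: p=12
  J6: p=9
  J4: p=7
  J1: p=3
Order: J5 → J3 → J2 → J6 → J4 → J1


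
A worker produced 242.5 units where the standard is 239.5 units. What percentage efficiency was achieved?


Efficiency = (actual / standard) × 100
= (242.5 / 239.5) × 100
= 101.3%


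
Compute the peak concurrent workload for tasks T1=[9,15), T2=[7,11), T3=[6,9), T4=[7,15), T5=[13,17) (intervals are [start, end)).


Check each time point for overlaps:
  t=7: 3 tasks active (T2, T3, T4)
Max concurrent = 3


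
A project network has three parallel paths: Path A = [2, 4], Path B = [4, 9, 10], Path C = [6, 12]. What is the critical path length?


Path A: 2 + 4 = 6
Path B: 4 + 9 + 10 = 23
Path C: 6 + 12 = 18
Critical path = longest = max(6, 23, 18)
= 23 (Path B)


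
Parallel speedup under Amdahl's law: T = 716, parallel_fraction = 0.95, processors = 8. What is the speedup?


Amdahl's law: T_p = T × ((1-p) + p/N)
= 716 × ((1-0.95) + 0.95/8)
= 716 × (0.05 + 0.1187)
= 716 × 0.1688
= 120.83
Speedup = 716/120.83
= 5.93×


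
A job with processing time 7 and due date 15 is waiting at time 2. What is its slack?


Slack = due - current_time - processing
= 15 - 2 - 7
= 6


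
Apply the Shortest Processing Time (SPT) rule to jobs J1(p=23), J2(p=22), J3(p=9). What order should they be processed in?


SPT: sort by shortest processing time
  J3: p=9
  J2: p=22
  J1: p=23
Order: J3 → J2 → J1


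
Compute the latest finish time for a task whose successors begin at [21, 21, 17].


LF = min of all successor start times
Successors start at: [21, 21, 17]
LF = min(21, 21, 17)
= 17


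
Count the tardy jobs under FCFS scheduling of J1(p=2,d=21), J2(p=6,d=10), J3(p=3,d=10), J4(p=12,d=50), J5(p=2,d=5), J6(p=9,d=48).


Completion vs due date:
  J1: C=2, d=21 → on time
  J2: C=8, d=10 → on time
  J3: C=11, d=10 → TARDY
  J4: C=23, d=50 → on time
  J5: C=25, d=5 → TARDY
  J6: C=34, d=48 → on time
Tardy jobs: J3, J5
Count = 2


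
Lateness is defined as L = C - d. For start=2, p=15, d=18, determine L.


Completion = 2 + 15 = 17
Lateness = C - d = 17 - 18
= -1


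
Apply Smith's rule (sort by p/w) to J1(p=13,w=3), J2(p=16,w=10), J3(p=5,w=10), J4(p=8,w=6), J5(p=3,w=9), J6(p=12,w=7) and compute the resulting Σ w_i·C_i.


WSPT order (by p/w): J5 → J3 → J4 → J2 → J6 → J1
  J5: C=3, w·C=9×3=27
  J3: C=8, w·C=10×8=80
  J4: C=16, w·C=6×16=96
  J2: C=32, w·C=10×32=320
  J6: C=44, w·C=7×44=308
  J1: C=57, w·C=3×57=171
Σ w·C = 1002
= 1002


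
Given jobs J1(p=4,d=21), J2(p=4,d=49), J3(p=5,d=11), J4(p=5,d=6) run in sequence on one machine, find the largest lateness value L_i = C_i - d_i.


Lateness per job (L = C - d):
  J1: C=4, d=21, L=-17
  J2: C=8, d=49, L=-41
  J3: C=13, d=11, L=2
  J4: C=18, d=6, L=12
Lmax = max(-17, -41, 2, 12)
= 12


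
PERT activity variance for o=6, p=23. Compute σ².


σ² = ((p - o) / 6)² = (p - o)² / 36
= (23 - 6)² / 36
= 17² / 36
= 289 / 36
= 8.0278


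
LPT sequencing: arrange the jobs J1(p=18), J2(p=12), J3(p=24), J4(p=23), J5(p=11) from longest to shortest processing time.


LPT: sort by longest processing time first
  J3: p=24
  J4: p=23
  J1: p=18
  J2: p=12
  J5: p=11
Order: J3 → J4 → J1 → J2 → J5


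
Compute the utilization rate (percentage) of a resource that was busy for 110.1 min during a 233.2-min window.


Utilization = busy / total × 100
= 110.1 / 233.2 × 100
= 47.2%


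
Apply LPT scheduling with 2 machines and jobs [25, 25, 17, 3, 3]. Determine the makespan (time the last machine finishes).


Jobs (LPT sorted): [25, 25, 17, 3, 3]
Machines: 2
  J=25 → Machine 1 (load: 0+25=25)
  J=25 → Machine 2 (load: 0+25=25)
  J=17 → Machine 1 (load: 25+17=42)
  J=3 → Machine 2 (load: 25+3=28)
  J=3 → Machine 2 (load: 28+3=31)
Machine loads: [42, 31]
Makespan = max = 42 time units


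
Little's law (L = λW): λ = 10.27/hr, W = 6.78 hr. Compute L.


Little's law: L = λ × W
= 10.27 × 6.78
= 69.63


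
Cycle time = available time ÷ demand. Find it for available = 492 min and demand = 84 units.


Cycle time = available time / demand
= 492 / 84
= 5.86 min/unit


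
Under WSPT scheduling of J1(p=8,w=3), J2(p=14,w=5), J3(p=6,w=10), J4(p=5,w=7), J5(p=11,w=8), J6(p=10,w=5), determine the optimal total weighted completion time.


WSPT order (by p/w): J3 → J4 → J5 → J6 → J1 → J2
  J3: C=6, w·C=10×6=60
  J4: C=11, w·C=7×11=77
  J5: C=22, w·C=8×22=176
  J6: C=32, w·C=5×32=160
  J1: C=40, w·C=3×40=120
  J2: C=54, w·C=5×54=270
Σ w·C = 863
= 863


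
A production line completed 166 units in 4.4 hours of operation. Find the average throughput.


Throughput = units / time
= 166 / 4.4
= 37.7 units/hour


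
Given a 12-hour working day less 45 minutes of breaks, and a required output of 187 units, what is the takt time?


Available = 12×60 - 45 = 675 min
Takt time = 675 / 187
= 3.61 min/unit


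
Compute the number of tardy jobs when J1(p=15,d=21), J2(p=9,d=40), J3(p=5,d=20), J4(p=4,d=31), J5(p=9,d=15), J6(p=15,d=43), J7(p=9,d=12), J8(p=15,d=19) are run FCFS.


Completion vs due date:
  J1: C=15, d=21 → on time
  J2: C=24, d=40 → on time
  J3: C=29, d=20 → TARDY
  J4: C=33, d=31 → TARDY
  J5: C=42, d=15 → TARDY
  J6: C=57, d=43 → TARDY
  J7: C=66, d=12 → TARDY
  J8: C=81, d=19 → TARDY
Tardy jobs: J3, J4, J5, J6, J7, J8
Count = 6


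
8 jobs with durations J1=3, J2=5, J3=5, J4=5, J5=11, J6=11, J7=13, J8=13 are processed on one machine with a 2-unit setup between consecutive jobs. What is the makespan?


Makespan = Σ processing + (n-1) × setup
= (3 + 5 + 5 + 5 + 11 + 11 + 13 + 13) + (8-1)×2
= 66 + 14
= 80 time units


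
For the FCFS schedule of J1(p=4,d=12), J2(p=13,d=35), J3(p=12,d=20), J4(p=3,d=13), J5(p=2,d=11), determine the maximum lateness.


Lateness per job (L = C - d):
  J1: C=4, d=12, L=-8
  J2: C=17, d=35, L=-18
  J3: C=29, d=20, L=9
  J4: C=32, d=13, L=19
  J5: C=34, d=11, L=23
Lmax = max(-8, -18, 9, 19, 23)
= 23


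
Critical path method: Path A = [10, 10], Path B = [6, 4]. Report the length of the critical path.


Path A: 10 + 10 = 20
Path B: 6 + 4 = 10
Critical path = longest = max(20, 10)
= 20 (Path A)


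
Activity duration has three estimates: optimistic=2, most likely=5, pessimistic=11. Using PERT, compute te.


te = (o + 4m + p) / 6
= (2 + 4×5 + 11) / 6
= (2 + 20 + 11) / 6
= 33 / 6
= 5.50


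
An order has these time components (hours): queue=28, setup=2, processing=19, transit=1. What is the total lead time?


Lead time = queue + setup + processing + transit
= 28 + 2 + 19 + 1
= 50 hours


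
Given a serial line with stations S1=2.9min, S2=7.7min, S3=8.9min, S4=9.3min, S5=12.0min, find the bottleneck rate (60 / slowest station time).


Bottleneck = longest station time
Station times: [2.9, 7.7, 8.9, 9.3, 12.0]
Max = 12.0 min
Rate = 60 / 12.0
= 5.00 units/hour (bottleneck: 12.0min)


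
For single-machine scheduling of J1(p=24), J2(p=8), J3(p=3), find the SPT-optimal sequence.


SPT: sort by shortest processing time
  J3: p=3
  J2: p=8
  J1: p=24
Order: J3 → J2 → J1


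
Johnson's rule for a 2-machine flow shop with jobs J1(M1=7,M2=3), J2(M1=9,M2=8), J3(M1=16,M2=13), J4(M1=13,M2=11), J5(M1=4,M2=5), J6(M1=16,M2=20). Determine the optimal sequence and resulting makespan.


Johnson's rule:
Group 1 (M1≤M2, sort by M1): ['J5', 'J6']
Group 2 (M1>M2, sort desc M2): ['J3', 'J4', 'J2', 'J1']
Sequence: J5 → J6 → J3 → J4 → J2 → J1
Makespan calculation:
  J5: M1 done=4, M2 done=9
  J6: M1 done=20, M2 done=40
  J3: M1 done=36, M2 done=53
  J4: M1 done=49, M2 done=64
  J2: M1 done=58, M2 done=72
  J1: M1 done=65, M2 done=75
= Sequence: J5 → J6 → J3 → J4 → J2 → J1, Makespan: 75


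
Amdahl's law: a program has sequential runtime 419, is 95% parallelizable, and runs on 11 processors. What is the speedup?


Amdahl's law: T_p = T × ((1-p) + p/N)
= 419 × ((1-0.95) + 0.95/11)
= 419 × (0.05 + 0.0864)
= 419 × 0.1364
= 57.14
Speedup = 419/57.14
= 7.33×


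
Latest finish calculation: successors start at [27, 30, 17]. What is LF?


LF = min of all successor start times
Successors start at: [27, 30, 17]
LF = min(27, 30, 17)
= 17


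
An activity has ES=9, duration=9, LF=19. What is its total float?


EF = ES + duration = 9 + 9 = 18
LS = LF - duration = 19 - 9 = 10
Total Float = LF - EF = 19 - 18
(or LS - ES = 10 - 9)
= 1


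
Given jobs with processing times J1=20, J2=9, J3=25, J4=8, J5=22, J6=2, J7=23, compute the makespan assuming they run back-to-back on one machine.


Sequential makespan: sum all processing times
= 20 + 9 + 25 + 8 + 22 + 2 + 23
= 109 time units


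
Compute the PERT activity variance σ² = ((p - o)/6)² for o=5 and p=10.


σ² = ((p - o) / 6)² = (p - o)² / 36
= (10 - 5)² / 36
= 5² / 36
= 25 / 36
= 0.6944


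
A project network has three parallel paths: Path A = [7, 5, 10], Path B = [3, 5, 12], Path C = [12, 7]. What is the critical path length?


Path A: 7 + 5 + 10 = 22
Path B: 3 + 5 + 12 = 20
Path C: 12 + 7 = 19
Critical path = longest = max(22, 20, 19)
= 22 (Path A)


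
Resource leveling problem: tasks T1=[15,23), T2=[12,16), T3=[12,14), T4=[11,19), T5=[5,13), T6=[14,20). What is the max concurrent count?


Check each time point for overlaps:
  t=12: 4 tasks active (T2, T3, T4, T5)
Max concurrent = 4


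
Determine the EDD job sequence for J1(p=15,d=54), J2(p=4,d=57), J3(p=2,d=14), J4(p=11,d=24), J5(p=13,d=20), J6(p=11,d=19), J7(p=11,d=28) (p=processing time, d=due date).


EDD: sort by earliest due date
  J3: d=14, p=2
  J6: d=19, p=11
  J5: d=20, p=13
  J4: d=24, p=11
  J7: d=28, p=11
  J1: d=54, p=15
  J2: d=57, p=4
Order: J3 → J6 → J5 → J4 → J7 → J1 → J2


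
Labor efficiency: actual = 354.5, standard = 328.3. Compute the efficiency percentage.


Efficiency = (actual / standard) × 100
= (354.5 / 328.3) × 100
= 108.0%


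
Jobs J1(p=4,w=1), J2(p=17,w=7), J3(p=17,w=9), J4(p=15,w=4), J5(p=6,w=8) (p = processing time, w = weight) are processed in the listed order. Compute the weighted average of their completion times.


Completion times:
  J1: C=4, w×C=1×4=4
  J2: C=21, w×C=7×21=147
  J3: C=38, w×C=9×38=342
  J4: C=53, w×C=4×53=212
  J5: C=59, w×C=8×59=472
Sum w×C = 1177
Sum w = 29
Weighted avg = 1177/29
= 40.59


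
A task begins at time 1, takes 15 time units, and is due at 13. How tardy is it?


Completion = start + processing = 1 + 15 = 16
Tardiness = max(0, C - d) = max(0, 16 - 13)
= max(0, 3)
= 3


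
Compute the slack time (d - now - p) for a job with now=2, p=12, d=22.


Slack = due - current_time - processing
= 22 - 2 - 12
= 8


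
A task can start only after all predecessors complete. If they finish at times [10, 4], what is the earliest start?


ES = max of all predecessor completion times
Predecessors: [10, 4]
ES = max(10, 4)
= 10


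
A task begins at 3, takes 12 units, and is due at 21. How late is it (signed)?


Completion = 3 + 12 = 15
Lateness = C - d = 15 - 21
= -6


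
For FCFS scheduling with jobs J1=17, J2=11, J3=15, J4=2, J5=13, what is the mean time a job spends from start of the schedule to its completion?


Completion times:
  J1: completes at 17
  J2: completes at 28
  J3: completes at 43
  J4: completes at 45
  J5: completes at 58
Sum = 191
Average = 191/5
= 38.20


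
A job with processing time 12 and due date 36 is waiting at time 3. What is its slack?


Slack = due - current_time - processing
= 36 - 3 - 12
= 21


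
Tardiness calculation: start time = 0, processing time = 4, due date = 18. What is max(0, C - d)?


Completion = start + processing = 0 + 4 = 4
Tardiness = max(0, C - d) = max(0, 4 - 18)
= max(0, -14)
= 0


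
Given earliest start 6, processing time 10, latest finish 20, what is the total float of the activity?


EF = ES + duration = 6 + 10 = 16
LS = LF - duration = 20 - 10 = 10
Total Float = LF - EF = 20 - 16
(or LS - ES = 10 - 6)
= 4


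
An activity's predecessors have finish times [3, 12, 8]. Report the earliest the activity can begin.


ES = max of all predecessor completion times
Predecessors: [3, 12, 8]
ES = max(3, 12, 8)
= 12


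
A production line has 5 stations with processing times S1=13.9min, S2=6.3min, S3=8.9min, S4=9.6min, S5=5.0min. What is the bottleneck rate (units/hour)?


Bottleneck = longest station time
Station times: [13.9, 6.3, 8.9, 9.6, 5.0]
Max = 13.9 min
Rate = 60 / 13.9
= 4.32 units/hour (bottleneck: 13.9min)


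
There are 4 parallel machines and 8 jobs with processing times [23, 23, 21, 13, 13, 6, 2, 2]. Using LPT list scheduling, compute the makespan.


Jobs (LPT sorted): [23, 23, 21, 13, 13, 6, 2, 2]
Machines: 4
  J=23 → Machine 1 (load: 0+23=23)
  J=23 → Machine 2 (load: 0+23=23)
  J=21 → Machine 3 (load: 0+21=21)
  J=13 → Machine 4 (load: 0+13=13)
  J=13 → Machine 4 (load: 13+13=26)
  J=6 → Machine 3 (load: 21+6=27)
  J=2 → Machine 1 (load: 23+2=25)
  J=2 → Machine 2 (load: 23+2=25)
Machine loads: [25, 25, 27, 26]
Makespan = max = 27 time units


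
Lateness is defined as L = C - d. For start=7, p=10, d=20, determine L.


Completion = 7 + 10 = 17
Lateness = C - d = 17 - 20
= -3


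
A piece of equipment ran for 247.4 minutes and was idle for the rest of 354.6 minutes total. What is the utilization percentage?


Utilization = busy / total × 100
= 247.4 / 354.6 × 100
= 69.8%


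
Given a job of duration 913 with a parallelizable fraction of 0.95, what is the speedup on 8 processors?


Amdahl's law: T_p = T × ((1-p) + p/N)
= 913 × ((1-0.95) + 0.95/8)
= 913 × (0.05 + 0.1187)
= 913 × 0.1688
= 154.07
Speedup = 913/154.07
= 5.93×


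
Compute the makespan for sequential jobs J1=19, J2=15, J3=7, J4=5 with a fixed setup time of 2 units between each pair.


Makespan = Σ processing + (n-1) × setup
= (19 + 15 + 7 + 5) + (4-1)×2
= 46 + 6
= 52 time units


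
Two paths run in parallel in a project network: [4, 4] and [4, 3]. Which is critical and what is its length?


Path A: 4 + 4 = 8
Path B: 4 + 3 = 7
Critical path = longest = max(8, 7)
= 8 (Path A)


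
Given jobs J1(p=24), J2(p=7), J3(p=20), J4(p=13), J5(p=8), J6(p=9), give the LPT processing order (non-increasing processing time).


LPT: sort by longest processing time first
  J1: p=24
  J3: p=20
  J4: p=13
  J6: p=9
  J5: p=8
  J2: p=7
Order: J1 → J3 → J4 → J6 → J5 → J2


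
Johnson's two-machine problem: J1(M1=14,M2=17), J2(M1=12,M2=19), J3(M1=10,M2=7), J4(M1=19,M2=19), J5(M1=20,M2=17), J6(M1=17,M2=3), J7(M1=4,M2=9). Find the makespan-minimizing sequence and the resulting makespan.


Johnson's rule:
Group 1 (M1≤M2, sort by M1): ['J7', 'J2', 'J1', 'J4']
Group 2 (M1>M2, sort desc M2): ['J5', 'J3', 'J6']
Sequence: J7 → J2 → J1 → J4 → J5 → J3 → J6
Makespan calculation:
  J7: M1 done=4, M2 done=13
  J2: M1 done=16, M2 done=35
  J1: M1 done=30, M2 done=52
  J4: M1 done=49, M2 done=71
  J5: M1 done=69, M2 done=88
  J3: M1 done=79, M2 done=95
  J6: M1 done=96, M2 done=99
= Sequence: J7 → J2 → J1 → J4 → J5 → J3 → J6, Makespan: 99


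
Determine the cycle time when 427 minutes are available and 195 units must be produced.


Cycle time = available time / demand
= 427 / 195
= 2.19 min/unit


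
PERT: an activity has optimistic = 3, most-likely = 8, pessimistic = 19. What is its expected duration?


te = (o + 4m + p) / 6
= (3 + 4×8 + 19) / 6
= (3 + 32 + 19) / 6
= 54 / 6
= 9.00


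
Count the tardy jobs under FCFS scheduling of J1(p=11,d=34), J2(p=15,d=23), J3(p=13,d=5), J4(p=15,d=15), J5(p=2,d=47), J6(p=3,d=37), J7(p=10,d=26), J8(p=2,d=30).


Completion vs due date:
  J1: C=11, d=34 → on time
  J2: C=26, d=23 → TARDY
  J3: C=39, d=5 → TARDY
  J4: C=54, d=15 → TARDY
  J5: C=56, d=47 → TARDY
  J6: C=59, d=37 → TARDY
  J7: C=69, d=26 → TARDY
  J8: C=71, d=30 → TARDY
Tardy jobs: J2, J3, J4, J5, J6, J7, J8
Count = 7


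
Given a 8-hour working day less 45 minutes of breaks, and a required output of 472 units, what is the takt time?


Available = 8×60 - 45 = 435 min
Takt time = 435 / 472
= 0.92 min/unit


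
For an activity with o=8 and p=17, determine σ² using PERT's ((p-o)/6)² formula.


σ² = ((p - o) / 6)² = (p - o)² / 36
= (17 - 8)² / 36
= 9² / 36
= 81 / 36
= 2.2500


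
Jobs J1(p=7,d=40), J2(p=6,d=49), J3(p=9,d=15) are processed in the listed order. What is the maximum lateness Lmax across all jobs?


Lateness per job (L = C - d):
  J1: C=7, d=40, L=-33
  J2: C=13, d=49, L=-36
  J3: C=22, d=15, L=7
Lmax = max(-33, -36, 7)
= 7


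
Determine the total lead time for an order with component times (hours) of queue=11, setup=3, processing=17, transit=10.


Lead time = queue + setup + processing + transit
= 11 + 3 + 17 + 10
= 41 hours


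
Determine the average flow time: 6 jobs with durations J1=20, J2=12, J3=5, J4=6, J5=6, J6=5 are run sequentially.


Completion times:
  J1: completes at 20
  J2: completes at 32
  J3: completes at 37
  J4: completes at 43
  J5: completes at 49
  J6: completes at 54
Sum = 235
Average = 235/6
= 39.17


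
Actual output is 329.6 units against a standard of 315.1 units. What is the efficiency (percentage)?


Efficiency = (actual / standard) × 100
= (329.6 / 315.1) × 100
= 104.6%


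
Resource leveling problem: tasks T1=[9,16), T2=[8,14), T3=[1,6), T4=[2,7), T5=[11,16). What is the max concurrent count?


Check each time point for overlaps:
  t=11: 3 tasks active (T1, T2, T5)
Max concurrent = 3
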